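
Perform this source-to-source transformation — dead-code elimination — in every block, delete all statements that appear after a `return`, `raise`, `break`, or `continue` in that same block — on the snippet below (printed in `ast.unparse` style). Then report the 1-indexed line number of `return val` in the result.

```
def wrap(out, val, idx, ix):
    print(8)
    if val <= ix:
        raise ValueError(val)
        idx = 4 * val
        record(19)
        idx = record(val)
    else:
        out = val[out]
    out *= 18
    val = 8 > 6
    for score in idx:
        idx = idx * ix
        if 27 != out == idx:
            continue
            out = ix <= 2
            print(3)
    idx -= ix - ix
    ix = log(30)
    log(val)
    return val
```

Transformed code:
def wrap(out, val, idx, ix):
    print(8)
    if val <= ix:
        raise ValueError(val)
    else:
        out = val[out]
    out *= 18
    val = 8 > 6
    for score in idx:
        idx = idx * ix
        if 27 != out == idx:
            continue
    idx -= ix - ix
    ix = log(30)
    log(val)
    return val

16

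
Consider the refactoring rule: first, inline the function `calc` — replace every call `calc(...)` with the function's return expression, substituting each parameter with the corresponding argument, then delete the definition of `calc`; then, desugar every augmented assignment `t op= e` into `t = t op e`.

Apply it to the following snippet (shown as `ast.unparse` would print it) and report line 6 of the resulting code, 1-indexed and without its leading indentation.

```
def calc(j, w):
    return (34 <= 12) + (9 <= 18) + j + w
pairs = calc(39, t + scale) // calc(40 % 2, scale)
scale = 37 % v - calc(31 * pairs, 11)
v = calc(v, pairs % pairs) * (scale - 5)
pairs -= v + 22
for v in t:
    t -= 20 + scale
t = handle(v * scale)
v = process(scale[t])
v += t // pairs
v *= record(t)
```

Transformed code:
pairs = ((34 <= 12) + (9 <= 18) + 39 + (t + scale)) // ((34 <= 12) + (9 <= 18) + 40 % 2 + scale)
scale = 37 % v - ((34 <= 12) + (9 <= 18) + 31 * pairs + 11)
v = ((34 <= 12) + (9 <= 18) + v + pairs % pairs) * (scale - 5)
pairs = pairs - (v + 22)
for v in t:
    t = t - (20 + scale)
t = handle(v * scale)
v = process(scale[t])
v = v + t // pairs
v = v * record(t)

t = t - (20 + scale)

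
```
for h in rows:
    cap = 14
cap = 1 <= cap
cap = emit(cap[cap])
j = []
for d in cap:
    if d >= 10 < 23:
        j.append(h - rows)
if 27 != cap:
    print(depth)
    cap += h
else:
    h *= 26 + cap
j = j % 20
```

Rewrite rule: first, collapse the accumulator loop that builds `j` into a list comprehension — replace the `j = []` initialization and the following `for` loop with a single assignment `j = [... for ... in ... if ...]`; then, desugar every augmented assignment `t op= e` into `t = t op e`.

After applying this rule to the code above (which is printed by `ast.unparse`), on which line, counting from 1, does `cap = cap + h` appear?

Transformed code:
for h in rows:
    cap = 14
cap = 1 <= cap
cap = emit(cap[cap])
j = [h - rows for d in cap if d >= 10 < 23]
if 27 != cap:
    print(depth)
    cap = cap + h
else:
    h = h * (26 + cap)
j = j % 20

8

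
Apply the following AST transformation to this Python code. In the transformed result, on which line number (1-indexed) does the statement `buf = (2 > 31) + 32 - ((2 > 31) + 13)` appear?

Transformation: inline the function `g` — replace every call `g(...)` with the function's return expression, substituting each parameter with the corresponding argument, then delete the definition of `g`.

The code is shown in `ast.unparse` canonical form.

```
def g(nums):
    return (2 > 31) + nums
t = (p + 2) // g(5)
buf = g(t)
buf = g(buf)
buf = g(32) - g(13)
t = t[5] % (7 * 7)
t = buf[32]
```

4

Transformed code:
t = (p + 2) // ((2 > 31) + 5)
buf = (2 > 31) + t
buf = (2 > 31) + buf
buf = (2 > 31) + 32 - ((2 > 31) + 13)
t = t[5] % (7 * 7)
t = buf[32]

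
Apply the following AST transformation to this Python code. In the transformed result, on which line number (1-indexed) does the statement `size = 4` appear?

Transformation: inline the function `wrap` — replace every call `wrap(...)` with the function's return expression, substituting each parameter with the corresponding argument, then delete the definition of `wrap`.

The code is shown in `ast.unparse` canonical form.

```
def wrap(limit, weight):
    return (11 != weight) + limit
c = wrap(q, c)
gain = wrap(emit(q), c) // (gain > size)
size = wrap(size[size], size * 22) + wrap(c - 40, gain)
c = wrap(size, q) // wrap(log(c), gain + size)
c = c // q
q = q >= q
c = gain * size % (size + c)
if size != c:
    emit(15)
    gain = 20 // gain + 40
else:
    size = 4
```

Transformed code:
c = (11 != c) + q
gain = ((11 != c) + emit(q)) // (gain > size)
size = (11 != size * 22) + size[size] + ((11 != gain) + (c - 40))
c = ((11 != q) + size) // ((11 != gain + size) + log(c))
c = c // q
q = q >= q
c = gain * size % (size + c)
if size != c:
    emit(15)
    gain = 20 // gain + 40
else:
    size = 4

12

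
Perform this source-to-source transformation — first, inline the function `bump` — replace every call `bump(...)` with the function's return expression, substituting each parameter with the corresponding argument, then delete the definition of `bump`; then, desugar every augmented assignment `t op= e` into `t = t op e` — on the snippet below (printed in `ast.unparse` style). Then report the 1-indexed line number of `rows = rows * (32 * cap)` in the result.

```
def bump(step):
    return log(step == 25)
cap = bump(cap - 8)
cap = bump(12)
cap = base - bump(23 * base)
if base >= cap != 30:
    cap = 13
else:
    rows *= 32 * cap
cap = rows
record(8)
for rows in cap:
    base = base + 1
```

7

Transformed code:
cap = log(cap - 8 == 25)
cap = log(12 == 25)
cap = base - log(23 * base == 25)
if base >= cap != 30:
    cap = 13
else:
    rows = rows * (32 * cap)
cap = rows
record(8)
for rows in cap:
    base = base + 1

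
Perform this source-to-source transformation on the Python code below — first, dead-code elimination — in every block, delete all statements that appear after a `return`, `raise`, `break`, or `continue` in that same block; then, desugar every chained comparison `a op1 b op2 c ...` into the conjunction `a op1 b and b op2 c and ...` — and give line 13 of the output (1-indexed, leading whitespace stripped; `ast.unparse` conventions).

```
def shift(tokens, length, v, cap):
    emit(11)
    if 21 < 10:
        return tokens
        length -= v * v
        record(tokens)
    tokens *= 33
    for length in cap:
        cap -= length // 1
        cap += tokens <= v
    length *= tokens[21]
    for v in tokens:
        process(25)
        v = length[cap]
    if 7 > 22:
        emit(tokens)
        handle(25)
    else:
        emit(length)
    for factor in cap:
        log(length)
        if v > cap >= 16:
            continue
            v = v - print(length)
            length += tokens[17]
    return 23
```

Transformed code:
def shift(tokens, length, v, cap):
    emit(11)
    if 21 < 10:
        return tokens
    tokens *= 33
    for length in cap:
        cap -= length // 1
        cap += tokens <= v
    length *= tokens[21]
    for v in tokens:
        process(25)
        v = length[cap]
    if 7 > 22:
        emit(tokens)
        handle(25)
    else:
        emit(length)
    for factor in cap:
        log(length)
        if v > cap and cap >= 16:
            continue
    return 23

if 7 > 22:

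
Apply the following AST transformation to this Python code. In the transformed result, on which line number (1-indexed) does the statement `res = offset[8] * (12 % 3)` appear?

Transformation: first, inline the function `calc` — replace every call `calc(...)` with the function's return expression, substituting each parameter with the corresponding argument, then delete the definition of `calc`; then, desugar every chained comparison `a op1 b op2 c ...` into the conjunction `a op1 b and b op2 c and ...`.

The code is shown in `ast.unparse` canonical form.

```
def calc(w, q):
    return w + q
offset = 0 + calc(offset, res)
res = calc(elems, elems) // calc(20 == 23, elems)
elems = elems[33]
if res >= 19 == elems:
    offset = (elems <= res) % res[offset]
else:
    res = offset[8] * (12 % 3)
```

7

Transformed code:
offset = 0 + (offset + res)
res = (elems + elems) // ((20 == 23) + elems)
elems = elems[33]
if res >= 19 and 19 == elems:
    offset = (elems <= res) % res[offset]
else:
    res = offset[8] * (12 % 3)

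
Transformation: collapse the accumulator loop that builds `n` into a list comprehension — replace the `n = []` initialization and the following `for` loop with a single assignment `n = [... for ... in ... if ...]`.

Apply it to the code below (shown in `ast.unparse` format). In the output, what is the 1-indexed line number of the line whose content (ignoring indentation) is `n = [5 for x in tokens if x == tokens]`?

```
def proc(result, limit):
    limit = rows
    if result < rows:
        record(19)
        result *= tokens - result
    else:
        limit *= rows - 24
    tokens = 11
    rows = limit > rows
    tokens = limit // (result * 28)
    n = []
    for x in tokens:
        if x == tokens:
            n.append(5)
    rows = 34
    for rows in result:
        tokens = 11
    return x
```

11

Transformed code:
def proc(result, limit):
    limit = rows
    if result < rows:
        record(19)
        result *= tokens - result
    else:
        limit *= rows - 24
    tokens = 11
    rows = limit > rows
    tokens = limit // (result * 28)
    n = [5 for x in tokens if x == tokens]
    rows = 34
    for rows in result:
        tokens = 11
    return x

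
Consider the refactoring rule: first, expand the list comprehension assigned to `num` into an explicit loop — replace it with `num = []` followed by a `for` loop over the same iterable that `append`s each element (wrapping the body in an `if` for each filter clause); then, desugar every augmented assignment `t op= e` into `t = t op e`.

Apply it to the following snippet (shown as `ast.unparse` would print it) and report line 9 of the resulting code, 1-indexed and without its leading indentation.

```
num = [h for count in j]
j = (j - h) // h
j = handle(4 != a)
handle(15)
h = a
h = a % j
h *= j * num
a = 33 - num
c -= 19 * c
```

h = h * (j * num)

Transformed code:
num = []
for count in j:
    num.append(h)
j = (j - h) // h
j = handle(4 != a)
handle(15)
h = a
h = a % j
h = h * (j * num)
a = 33 - num
c = c - 19 * c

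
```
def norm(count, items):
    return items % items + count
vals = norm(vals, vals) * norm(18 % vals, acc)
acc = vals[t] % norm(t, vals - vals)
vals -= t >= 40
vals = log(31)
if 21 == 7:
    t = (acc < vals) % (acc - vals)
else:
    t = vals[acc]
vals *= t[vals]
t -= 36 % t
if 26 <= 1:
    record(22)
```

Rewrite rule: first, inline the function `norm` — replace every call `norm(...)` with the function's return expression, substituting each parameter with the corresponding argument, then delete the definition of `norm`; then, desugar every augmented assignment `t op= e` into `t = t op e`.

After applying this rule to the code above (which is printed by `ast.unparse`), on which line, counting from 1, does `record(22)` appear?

12

Transformed code:
vals = (vals % vals + vals) * (acc % acc + 18 % vals)
acc = vals[t] % ((vals - vals) % (vals - vals) + t)
vals = vals - (t >= 40)
vals = log(31)
if 21 == 7:
    t = (acc < vals) % (acc - vals)
else:
    t = vals[acc]
vals = vals * t[vals]
t = t - 36 % t
if 26 <= 1:
    record(22)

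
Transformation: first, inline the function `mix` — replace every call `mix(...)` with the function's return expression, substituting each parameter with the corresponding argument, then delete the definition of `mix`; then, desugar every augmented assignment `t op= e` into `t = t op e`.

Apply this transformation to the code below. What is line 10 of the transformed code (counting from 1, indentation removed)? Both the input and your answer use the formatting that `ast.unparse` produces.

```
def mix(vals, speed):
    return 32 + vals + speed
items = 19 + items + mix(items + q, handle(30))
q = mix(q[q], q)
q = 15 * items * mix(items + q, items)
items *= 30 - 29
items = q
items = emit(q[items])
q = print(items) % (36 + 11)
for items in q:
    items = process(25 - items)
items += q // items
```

Transformed code:
items = 19 + items + (32 + (items + q) + handle(30))
q = 32 + q[q] + q
q = 15 * items * (32 + (items + q) + items)
items = items * (30 - 29)
items = q
items = emit(q[items])
q = print(items) % (36 + 11)
for items in q:
    items = process(25 - items)
items = items + q // items

items = items + q // items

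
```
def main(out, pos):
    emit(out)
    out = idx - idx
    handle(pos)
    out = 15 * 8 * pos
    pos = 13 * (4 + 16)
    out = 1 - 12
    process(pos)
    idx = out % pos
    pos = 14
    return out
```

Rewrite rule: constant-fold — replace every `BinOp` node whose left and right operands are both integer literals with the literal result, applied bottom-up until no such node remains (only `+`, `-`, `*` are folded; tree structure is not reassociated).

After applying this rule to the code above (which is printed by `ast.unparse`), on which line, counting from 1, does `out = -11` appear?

7

Transformed code:
def main(out, pos):
    emit(out)
    out = idx - idx
    handle(pos)
    out = 120 * pos
    pos = 260
    out = -11
    process(pos)
    idx = out % pos
    pos = 14
    return out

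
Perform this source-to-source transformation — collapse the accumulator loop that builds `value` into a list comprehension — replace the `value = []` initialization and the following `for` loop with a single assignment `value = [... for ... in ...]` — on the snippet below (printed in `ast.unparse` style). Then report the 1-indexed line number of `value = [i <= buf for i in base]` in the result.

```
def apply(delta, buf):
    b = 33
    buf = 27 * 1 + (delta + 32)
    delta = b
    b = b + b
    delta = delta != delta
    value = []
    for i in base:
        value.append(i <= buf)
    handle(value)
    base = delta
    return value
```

7

Transformed code:
def apply(delta, buf):
    b = 33
    buf = 27 * 1 + (delta + 32)
    delta = b
    b = b + b
    delta = delta != delta
    value = [i <= buf for i in base]
    handle(value)
    base = delta
    return value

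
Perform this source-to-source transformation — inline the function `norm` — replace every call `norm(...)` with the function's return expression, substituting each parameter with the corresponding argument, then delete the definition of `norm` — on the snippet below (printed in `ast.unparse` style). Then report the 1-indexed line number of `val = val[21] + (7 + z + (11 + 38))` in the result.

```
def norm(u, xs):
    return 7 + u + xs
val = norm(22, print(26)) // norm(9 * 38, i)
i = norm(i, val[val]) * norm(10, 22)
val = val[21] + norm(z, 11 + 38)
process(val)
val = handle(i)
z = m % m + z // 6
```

3

Transformed code:
val = (7 + 22 + print(26)) // (7 + 9 * 38 + i)
i = (7 + i + val[val]) * (7 + 10 + 22)
val = val[21] + (7 + z + (11 + 38))
process(val)
val = handle(i)
z = m % m + z // 6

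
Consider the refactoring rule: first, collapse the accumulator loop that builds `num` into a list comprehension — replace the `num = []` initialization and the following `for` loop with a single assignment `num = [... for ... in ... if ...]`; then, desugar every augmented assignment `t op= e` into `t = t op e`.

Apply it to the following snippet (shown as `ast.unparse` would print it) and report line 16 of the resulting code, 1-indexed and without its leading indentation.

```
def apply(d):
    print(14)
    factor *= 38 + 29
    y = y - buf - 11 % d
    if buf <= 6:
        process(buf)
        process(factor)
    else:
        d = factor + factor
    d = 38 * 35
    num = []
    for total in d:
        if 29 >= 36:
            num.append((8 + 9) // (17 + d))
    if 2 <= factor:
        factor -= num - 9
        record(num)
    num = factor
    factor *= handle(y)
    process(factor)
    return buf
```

factor = factor * handle(y)

Transformed code:
def apply(d):
    print(14)
    factor = factor * (38 + 29)
    y = y - buf - 11 % d
    if buf <= 6:
        process(buf)
        process(factor)
    else:
        d = factor + factor
    d = 38 * 35
    num = [(8 + 9) // (17 + d) for total in d if 29 >= 36]
    if 2 <= factor:
        factor = factor - (num - 9)
        record(num)
    num = factor
    factor = factor * handle(y)
    process(factor)
    return buf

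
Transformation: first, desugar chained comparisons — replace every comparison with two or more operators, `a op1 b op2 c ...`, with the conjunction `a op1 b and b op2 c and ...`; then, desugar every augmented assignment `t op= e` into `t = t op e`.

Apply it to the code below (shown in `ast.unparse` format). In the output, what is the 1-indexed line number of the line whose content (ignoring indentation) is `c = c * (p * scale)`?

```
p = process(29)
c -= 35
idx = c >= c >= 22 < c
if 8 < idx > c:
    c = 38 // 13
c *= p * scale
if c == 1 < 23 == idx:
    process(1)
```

6

Transformed code:
p = process(29)
c = c - 35
idx = c >= c and c >= 22 and (22 < c)
if 8 < idx and idx > c:
    c = 38 // 13
c = c * (p * scale)
if c == 1 and 1 < 23 and (23 == idx):
    process(1)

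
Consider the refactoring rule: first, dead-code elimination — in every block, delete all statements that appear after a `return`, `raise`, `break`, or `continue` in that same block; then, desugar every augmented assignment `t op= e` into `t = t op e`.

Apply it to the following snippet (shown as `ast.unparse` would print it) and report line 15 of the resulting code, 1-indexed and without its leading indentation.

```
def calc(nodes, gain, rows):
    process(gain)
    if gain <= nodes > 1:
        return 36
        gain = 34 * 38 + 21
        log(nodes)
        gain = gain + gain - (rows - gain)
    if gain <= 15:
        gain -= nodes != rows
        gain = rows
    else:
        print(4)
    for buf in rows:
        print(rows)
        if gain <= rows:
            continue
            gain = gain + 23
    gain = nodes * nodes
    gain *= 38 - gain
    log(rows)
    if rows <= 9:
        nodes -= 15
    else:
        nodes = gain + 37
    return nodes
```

gain = gain * (38 - gain)

Transformed code:
def calc(nodes, gain, rows):
    process(gain)
    if gain <= nodes > 1:
        return 36
    if gain <= 15:
        gain = gain - (nodes != rows)
        gain = rows
    else:
        print(4)
    for buf in rows:
        print(rows)
        if gain <= rows:
            continue
    gain = nodes * nodes
    gain = gain * (38 - gain)
    log(rows)
    if rows <= 9:
        nodes = nodes - 15
    else:
        nodes = gain + 37
    return nodes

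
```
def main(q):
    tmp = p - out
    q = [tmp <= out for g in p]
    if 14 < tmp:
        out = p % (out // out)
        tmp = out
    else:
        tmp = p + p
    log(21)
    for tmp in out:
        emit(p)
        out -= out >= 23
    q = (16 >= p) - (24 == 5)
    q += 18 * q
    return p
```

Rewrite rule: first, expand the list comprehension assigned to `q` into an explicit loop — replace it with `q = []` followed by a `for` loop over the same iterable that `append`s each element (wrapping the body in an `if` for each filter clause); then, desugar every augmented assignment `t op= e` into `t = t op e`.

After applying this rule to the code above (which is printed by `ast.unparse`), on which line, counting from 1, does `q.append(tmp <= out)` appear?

Transformed code:
def main(q):
    tmp = p - out
    q = []
    for g in p:
        q.append(tmp <= out)
    if 14 < tmp:
        out = p % (out // out)
        tmp = out
    else:
        tmp = p + p
    log(21)
    for tmp in out:
        emit(p)
        out = out - (out >= 23)
    q = (16 >= p) - (24 == 5)
    q = q + 18 * q
    return p

5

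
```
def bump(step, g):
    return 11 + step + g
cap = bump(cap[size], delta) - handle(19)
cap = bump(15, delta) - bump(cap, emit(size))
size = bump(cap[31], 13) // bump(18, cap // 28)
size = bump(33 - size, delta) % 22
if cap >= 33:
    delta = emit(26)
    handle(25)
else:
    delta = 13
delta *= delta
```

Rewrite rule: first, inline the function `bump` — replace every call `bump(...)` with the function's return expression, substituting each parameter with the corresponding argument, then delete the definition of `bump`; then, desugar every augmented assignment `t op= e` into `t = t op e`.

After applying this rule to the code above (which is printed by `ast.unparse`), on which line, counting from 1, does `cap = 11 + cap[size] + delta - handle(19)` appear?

1

Transformed code:
cap = 11 + cap[size] + delta - handle(19)
cap = 11 + 15 + delta - (11 + cap + emit(size))
size = (11 + cap[31] + 13) // (11 + 18 + cap // 28)
size = (11 + (33 - size) + delta) % 22
if cap >= 33:
    delta = emit(26)
    handle(25)
else:
    delta = 13
delta = delta * delta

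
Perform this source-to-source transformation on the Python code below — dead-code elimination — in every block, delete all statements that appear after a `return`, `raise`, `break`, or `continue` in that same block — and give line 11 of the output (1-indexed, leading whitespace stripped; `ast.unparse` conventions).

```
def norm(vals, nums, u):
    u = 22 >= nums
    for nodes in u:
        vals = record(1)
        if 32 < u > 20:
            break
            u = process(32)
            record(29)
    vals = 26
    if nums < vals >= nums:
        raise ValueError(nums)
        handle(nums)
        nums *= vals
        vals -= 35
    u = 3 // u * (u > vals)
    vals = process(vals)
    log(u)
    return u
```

vals = process(vals)

Transformed code:
def norm(vals, nums, u):
    u = 22 >= nums
    for nodes in u:
        vals = record(1)
        if 32 < u > 20:
            break
    vals = 26
    if nums < vals >= nums:
        raise ValueError(nums)
    u = 3 // u * (u > vals)
    vals = process(vals)
    log(u)
    return u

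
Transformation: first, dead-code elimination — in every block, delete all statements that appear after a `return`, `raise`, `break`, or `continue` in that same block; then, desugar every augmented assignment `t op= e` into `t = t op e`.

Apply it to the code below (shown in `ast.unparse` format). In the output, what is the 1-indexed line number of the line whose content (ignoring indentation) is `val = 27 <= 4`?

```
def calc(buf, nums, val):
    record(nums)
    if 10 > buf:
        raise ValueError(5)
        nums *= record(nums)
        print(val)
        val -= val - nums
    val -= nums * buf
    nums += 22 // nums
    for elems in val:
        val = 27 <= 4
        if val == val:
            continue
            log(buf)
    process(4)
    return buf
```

Transformed code:
def calc(buf, nums, val):
    record(nums)
    if 10 > buf:
        raise ValueError(5)
    val = val - nums * buf
    nums = nums + 22 // nums
    for elems in val:
        val = 27 <= 4
        if val == val:
            continue
    process(4)
    return buf

8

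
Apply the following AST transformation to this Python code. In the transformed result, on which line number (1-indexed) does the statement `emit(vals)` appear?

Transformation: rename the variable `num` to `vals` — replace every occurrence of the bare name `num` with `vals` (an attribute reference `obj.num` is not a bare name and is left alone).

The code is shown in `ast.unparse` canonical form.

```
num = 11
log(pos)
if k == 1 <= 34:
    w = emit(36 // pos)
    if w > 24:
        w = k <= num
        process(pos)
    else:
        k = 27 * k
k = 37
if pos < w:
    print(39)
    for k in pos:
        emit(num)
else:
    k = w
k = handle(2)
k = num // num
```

Transformed code:
vals = 11
log(pos)
if k == 1 <= 34:
    w = emit(36 // pos)
    if w > 24:
        w = k <= vals
        process(pos)
    else:
        k = 27 * k
k = 37
if pos < w:
    print(39)
    for k in pos:
        emit(vals)
else:
    k = w
k = handle(2)
k = vals // vals

14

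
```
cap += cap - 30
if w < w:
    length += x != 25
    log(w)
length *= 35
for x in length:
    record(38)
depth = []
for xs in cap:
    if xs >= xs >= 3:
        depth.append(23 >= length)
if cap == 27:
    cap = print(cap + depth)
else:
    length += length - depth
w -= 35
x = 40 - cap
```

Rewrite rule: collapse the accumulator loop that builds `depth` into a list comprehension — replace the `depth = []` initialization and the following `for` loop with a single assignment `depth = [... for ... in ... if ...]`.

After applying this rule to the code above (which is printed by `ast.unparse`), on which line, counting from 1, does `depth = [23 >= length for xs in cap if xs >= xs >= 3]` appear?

8

Transformed code:
cap += cap - 30
if w < w:
    length += x != 25
    log(w)
length *= 35
for x in length:
    record(38)
depth = [23 >= length for xs in cap if xs >= xs >= 3]
if cap == 27:
    cap = print(cap + depth)
else:
    length += length - depth
w -= 35
x = 40 - cap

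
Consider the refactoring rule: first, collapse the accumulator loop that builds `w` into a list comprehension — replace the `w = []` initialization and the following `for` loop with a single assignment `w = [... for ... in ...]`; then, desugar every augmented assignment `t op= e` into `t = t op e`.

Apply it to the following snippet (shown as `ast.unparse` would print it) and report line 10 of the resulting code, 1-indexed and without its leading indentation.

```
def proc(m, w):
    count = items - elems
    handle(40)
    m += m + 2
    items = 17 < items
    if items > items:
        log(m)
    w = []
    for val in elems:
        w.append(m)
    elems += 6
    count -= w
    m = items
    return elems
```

Transformed code:
def proc(m, w):
    count = items - elems
    handle(40)
    m = m + (m + 2)
    items = 17 < items
    if items > items:
        log(m)
    w = [m for val in elems]
    elems = elems + 6
    count = count - w
    m = items
    return elems

count = count - w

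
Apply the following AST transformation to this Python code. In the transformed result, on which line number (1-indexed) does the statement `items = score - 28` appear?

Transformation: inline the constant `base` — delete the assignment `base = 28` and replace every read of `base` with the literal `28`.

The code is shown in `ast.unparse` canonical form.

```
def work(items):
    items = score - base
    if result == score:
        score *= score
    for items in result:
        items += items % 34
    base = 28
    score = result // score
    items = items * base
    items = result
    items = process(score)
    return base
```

2

Transformed code:
def work(items):
    items = score - 28
    if result == score:
        score *= score
    for items in result:
        items += items % 34
    score = result // score
    items = items * 28
    items = result
    items = process(score)
    return 28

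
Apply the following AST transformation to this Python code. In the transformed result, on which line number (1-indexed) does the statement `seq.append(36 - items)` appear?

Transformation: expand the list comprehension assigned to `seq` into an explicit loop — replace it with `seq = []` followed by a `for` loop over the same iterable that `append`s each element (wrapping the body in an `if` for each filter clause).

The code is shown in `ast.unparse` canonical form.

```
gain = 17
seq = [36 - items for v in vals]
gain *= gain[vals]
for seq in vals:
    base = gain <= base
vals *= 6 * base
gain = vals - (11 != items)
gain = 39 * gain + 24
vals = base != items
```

4

Transformed code:
gain = 17
seq = []
for v in vals:
    seq.append(36 - items)
gain *= gain[vals]
for seq in vals:
    base = gain <= base
vals *= 6 * base
gain = vals - (11 != items)
gain = 39 * gain + 24
vals = base != items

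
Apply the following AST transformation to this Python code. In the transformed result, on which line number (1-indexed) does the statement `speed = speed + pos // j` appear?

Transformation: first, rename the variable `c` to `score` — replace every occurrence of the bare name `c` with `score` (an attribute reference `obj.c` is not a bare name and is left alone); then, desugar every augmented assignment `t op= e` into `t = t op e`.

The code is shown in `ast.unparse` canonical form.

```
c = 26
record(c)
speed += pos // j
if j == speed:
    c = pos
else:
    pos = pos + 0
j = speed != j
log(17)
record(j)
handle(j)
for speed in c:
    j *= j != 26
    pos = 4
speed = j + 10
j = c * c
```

Transformed code:
score = 26
record(score)
speed = speed + pos // j
if j == speed:
    score = pos
else:
    pos = pos + 0
j = speed != j
log(17)
record(j)
handle(j)
for speed in score:
    j = j * (j != 26)
    pos = 4
speed = j + 10
j = score * score

3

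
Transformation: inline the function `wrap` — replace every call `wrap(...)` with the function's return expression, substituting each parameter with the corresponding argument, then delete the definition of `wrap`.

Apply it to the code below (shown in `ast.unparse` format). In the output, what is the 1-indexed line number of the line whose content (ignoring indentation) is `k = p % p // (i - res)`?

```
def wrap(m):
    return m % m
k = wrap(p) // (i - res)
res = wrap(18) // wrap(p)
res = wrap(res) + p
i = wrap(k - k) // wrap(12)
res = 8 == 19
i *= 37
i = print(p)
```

Transformed code:
k = p % p // (i - res)
res = 18 % 18 // (p % p)
res = res % res + p
i = (k - k) % (k - k) // (12 % 12)
res = 8 == 19
i *= 37
i = print(p)

1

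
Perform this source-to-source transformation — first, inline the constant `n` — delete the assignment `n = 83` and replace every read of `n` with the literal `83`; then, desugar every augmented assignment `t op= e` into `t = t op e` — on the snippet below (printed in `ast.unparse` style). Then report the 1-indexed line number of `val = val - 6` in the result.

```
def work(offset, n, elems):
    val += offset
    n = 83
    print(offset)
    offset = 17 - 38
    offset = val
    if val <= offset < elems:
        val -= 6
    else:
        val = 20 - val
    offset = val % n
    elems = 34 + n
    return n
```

Transformed code:
def work(offset, n, elems):
    val = val + offset
    print(offset)
    offset = 17 - 38
    offset = val
    if val <= offset < elems:
        val = val - 6
    else:
        val = 20 - val
    offset = val % 83
    elems = 34 + 83
    return 83

7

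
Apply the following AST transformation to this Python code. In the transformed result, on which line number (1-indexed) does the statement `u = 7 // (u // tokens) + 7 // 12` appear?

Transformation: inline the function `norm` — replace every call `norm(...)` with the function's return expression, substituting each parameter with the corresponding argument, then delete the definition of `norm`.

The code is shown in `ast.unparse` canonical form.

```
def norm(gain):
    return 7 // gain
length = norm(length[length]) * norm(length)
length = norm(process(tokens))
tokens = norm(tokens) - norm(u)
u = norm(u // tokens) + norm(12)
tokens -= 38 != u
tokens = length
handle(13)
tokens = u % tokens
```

Transformed code:
length = 7 // length[length] * (7 // length)
length = 7 // process(tokens)
tokens = 7 // tokens - 7 // u
u = 7 // (u // tokens) + 7 // 12
tokens -= 38 != u
tokens = length
handle(13)
tokens = u % tokens

4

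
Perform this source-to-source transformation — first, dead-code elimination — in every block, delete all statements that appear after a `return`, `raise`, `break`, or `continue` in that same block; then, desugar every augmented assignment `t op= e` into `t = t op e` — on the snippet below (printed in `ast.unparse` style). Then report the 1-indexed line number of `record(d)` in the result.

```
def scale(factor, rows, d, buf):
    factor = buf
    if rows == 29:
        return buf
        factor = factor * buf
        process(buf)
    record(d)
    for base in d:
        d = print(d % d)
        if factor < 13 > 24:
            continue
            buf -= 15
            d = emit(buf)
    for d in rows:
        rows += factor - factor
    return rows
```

5

Transformed code:
def scale(factor, rows, d, buf):
    factor = buf
    if rows == 29:
        return buf
    record(d)
    for base in d:
        d = print(d % d)
        if factor < 13 > 24:
            continue
    for d in rows:
        rows = rows + (factor - factor)
    return rows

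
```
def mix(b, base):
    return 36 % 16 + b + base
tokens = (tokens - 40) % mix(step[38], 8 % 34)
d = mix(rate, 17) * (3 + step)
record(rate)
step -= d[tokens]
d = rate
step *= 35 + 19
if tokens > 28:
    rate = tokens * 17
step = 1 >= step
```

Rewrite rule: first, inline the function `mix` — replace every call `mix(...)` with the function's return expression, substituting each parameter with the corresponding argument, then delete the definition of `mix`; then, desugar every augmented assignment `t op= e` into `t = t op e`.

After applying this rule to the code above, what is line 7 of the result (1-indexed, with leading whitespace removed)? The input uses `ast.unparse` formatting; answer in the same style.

if tokens > 28:

Transformed code:
tokens = (tokens - 40) % (36 % 16 + step[38] + 8 % 34)
d = (36 % 16 + rate + 17) * (3 + step)
record(rate)
step = step - d[tokens]
d = rate
step = step * (35 + 19)
if tokens > 28:
    rate = tokens * 17
step = 1 >= step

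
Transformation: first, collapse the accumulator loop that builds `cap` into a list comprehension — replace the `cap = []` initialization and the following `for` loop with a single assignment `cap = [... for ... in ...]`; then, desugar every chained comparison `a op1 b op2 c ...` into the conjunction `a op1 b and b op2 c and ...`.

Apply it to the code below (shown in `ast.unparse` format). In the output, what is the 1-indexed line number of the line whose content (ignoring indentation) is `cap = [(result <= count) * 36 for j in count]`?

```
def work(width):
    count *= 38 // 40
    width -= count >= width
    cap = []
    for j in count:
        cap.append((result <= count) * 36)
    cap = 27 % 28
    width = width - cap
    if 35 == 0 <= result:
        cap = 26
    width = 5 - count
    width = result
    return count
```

Transformed code:
def work(width):
    count *= 38 // 40
    width -= count >= width
    cap = [(result <= count) * 36 for j in count]
    cap = 27 % 28
    width = width - cap
    if 35 == 0 and 0 <= result:
        cap = 26
    width = 5 - count
    width = result
    return count

4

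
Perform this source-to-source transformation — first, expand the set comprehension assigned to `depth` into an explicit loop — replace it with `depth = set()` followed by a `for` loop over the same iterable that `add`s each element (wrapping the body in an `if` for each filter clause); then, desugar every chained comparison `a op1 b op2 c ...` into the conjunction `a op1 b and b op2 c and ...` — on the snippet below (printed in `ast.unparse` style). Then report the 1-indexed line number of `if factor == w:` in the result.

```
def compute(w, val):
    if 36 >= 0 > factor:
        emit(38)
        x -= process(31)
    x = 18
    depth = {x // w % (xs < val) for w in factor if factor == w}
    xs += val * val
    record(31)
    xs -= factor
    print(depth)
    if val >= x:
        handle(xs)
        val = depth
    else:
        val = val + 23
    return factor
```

8

Transformed code:
def compute(w, val):
    if 36 >= 0 and 0 > factor:
        emit(38)
        x -= process(31)
    x = 18
    depth = set()
    for w in factor:
        if factor == w:
            depth.add(x // w % (xs < val))
    xs += val * val
    record(31)
    xs -= factor
    print(depth)
    if val >= x:
        handle(xs)
        val = depth
    else:
        val = val + 23
    return factor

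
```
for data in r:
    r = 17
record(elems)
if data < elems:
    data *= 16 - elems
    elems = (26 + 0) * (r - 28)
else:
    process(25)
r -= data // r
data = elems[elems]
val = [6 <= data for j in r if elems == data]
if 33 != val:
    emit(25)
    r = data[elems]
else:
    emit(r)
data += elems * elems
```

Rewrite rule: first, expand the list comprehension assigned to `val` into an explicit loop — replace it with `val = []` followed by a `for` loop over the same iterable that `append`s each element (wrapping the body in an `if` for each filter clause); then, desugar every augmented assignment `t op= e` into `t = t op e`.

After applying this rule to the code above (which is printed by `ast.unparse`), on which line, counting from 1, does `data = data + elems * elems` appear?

20

Transformed code:
for data in r:
    r = 17
record(elems)
if data < elems:
    data = data * (16 - elems)
    elems = (26 + 0) * (r - 28)
else:
    process(25)
r = r - data // r
data = elems[elems]
val = []
for j in r:
    if elems == data:
        val.append(6 <= data)
if 33 != val:
    emit(25)
    r = data[elems]
else:
    emit(r)
data = data + elems * elems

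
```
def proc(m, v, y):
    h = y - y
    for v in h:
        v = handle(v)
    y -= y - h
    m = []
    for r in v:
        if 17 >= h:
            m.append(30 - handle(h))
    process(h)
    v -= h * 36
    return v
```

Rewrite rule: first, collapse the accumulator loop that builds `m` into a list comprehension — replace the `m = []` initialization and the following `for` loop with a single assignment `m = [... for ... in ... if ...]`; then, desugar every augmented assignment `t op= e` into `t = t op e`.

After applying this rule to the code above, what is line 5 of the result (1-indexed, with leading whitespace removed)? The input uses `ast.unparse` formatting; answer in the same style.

Transformed code:
def proc(m, v, y):
    h = y - y
    for v in h:
        v = handle(v)
    y = y - (y - h)
    m = [30 - handle(h) for r in v if 17 >= h]
    process(h)
    v = v - h * 36
    return v

y = y - (y - h)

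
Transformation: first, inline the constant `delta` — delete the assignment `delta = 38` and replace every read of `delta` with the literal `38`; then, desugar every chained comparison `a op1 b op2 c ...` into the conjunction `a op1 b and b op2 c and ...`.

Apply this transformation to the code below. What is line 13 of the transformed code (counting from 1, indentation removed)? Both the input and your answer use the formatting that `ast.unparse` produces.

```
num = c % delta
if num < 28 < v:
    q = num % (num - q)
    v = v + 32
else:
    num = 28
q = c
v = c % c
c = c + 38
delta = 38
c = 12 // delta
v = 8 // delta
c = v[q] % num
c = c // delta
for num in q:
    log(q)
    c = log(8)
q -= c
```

Transformed code:
num = c % 38
if num < 28 and 28 < v:
    q = num % (num - q)
    v = v + 32
else:
    num = 28
q = c
v = c % c
c = c + 38
c = 12 // 38
v = 8 // 38
c = v[q] % num
c = c // 38
for num in q:
    log(q)
    c = log(8)
q -= c

c = c // 38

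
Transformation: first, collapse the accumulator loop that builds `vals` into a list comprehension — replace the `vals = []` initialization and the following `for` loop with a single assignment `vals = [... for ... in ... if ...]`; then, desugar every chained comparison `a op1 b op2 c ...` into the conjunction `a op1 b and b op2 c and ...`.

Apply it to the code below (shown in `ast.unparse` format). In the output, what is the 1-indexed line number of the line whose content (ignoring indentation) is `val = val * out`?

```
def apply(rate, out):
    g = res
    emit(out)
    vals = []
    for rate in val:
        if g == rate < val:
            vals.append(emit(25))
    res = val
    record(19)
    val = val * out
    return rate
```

Transformed code:
def apply(rate, out):
    g = res
    emit(out)
    vals = [emit(25) for rate in val if g == rate and rate < val]
    res = val
    record(19)
    val = val * out
    return rate

7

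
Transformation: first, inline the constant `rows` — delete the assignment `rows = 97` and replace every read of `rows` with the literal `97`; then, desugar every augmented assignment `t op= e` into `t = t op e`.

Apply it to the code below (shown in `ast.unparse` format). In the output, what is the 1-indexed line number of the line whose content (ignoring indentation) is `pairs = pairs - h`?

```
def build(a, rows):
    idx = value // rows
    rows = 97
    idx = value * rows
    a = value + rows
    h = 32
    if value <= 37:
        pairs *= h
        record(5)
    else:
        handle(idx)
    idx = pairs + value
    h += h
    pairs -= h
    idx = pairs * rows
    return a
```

Transformed code:
def build(a, rows):
    idx = value // 97
    idx = value * 97
    a = value + 97
    h = 32
    if value <= 37:
        pairs = pairs * h
        record(5)
    else:
        handle(idx)
    idx = pairs + value
    h = h + h
    pairs = pairs - h
    idx = pairs * 97
    return a

13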